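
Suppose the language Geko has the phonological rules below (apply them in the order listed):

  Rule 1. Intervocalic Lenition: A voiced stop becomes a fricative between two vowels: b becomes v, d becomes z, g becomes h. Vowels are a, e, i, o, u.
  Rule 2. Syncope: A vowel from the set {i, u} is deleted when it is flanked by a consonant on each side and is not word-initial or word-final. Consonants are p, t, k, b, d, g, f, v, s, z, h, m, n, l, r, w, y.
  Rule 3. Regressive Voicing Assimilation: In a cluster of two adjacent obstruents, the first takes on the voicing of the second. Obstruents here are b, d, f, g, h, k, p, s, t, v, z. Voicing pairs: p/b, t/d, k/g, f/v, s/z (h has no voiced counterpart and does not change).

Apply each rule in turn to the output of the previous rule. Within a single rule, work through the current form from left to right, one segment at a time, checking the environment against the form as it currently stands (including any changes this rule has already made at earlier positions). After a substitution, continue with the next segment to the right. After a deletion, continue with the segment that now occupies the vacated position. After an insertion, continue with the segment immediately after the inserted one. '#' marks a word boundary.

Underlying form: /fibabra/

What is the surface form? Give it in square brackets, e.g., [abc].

Rule 1 Intervocalic Lenition: [fibabra] → [fivabra]
Rule 2 Syncope: [fivabra] → [fvabra]
Rule 3 Regressive Voicing Assimilation: [fvabra] → [vvabra]

[vvabra]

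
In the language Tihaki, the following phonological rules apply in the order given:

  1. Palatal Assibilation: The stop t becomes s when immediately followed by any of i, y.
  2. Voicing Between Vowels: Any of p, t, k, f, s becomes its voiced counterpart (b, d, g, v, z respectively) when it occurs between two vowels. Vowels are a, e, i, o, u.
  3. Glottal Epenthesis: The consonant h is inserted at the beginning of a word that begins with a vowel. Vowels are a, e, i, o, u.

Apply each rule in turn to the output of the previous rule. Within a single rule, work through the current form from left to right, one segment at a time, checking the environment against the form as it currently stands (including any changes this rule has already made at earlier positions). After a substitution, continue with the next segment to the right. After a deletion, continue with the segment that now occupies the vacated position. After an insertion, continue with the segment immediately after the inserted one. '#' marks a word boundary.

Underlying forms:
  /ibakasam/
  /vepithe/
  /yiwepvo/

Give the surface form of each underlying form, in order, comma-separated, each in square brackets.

/ibakasam/:
  1 Palatal Assibilation: no change — [ibakasam]
  2 Voicing Between Vowels: [ibakasam] → [ibagazam]
  3 Glottal Epenthesis: [ibagazam] → [hibagazam]
/vepithe/:
  1 Palatal Assibilation: no change — [vepithe]
  2 Voicing Between Vowels: [vepithe] → [vebithe]
  3 Glottal Epenthesis: no change — [vebithe]
/yiwepvo/:
  1 Palatal Assibilation: no change — [yiwepvo]
  2 Voicing Between Vowels: no change — [yiwepvo]
  3 Glottal Epenthesis: no change — [yiwepvo]

[hibagazam], [vebithe], [yiwepvo]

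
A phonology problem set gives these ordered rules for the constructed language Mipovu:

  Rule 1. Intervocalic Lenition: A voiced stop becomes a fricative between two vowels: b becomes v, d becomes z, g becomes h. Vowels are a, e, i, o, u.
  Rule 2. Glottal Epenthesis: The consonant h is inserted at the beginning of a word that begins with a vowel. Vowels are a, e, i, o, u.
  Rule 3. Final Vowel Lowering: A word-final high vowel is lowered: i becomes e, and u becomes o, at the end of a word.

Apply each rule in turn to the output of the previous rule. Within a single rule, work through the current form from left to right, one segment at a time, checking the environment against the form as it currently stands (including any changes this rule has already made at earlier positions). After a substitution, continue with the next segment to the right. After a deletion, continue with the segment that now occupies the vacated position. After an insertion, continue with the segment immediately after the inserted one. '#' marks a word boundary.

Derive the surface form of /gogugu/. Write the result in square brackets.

Rule 1 Intervocalic Lenition: [gogugu] → [gohuhu]
Rule 2 Glottal Epenthesis: no change — [gohuhu]
Rule 3 Final Vowel Lowering: [gohuhu] → [gohuho]

[gohuho]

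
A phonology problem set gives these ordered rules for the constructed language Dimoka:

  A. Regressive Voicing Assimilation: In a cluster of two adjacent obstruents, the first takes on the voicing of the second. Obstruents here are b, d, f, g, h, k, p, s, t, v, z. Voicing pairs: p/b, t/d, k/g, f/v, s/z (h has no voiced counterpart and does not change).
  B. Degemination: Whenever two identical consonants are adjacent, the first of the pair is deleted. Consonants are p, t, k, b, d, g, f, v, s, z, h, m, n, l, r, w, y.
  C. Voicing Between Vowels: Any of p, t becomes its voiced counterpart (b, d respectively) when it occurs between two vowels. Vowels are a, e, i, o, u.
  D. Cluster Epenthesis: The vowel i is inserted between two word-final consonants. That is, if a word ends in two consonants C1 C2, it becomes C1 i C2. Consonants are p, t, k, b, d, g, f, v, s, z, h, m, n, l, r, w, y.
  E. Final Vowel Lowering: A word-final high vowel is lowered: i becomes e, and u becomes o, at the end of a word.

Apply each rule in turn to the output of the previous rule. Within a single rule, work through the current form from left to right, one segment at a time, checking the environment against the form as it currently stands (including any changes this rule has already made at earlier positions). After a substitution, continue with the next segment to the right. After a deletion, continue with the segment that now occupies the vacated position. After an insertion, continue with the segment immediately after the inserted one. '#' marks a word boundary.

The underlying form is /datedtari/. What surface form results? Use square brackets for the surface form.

[dadedare]

A Regressive Voicing Assimilation: [datedtari] → [datettari]
B Degemination: [datettari] → [datetari]
C Voicing Between Vowels: [datetari] → [dadedari]
D Cluster Epenthesis: no change — [dadedari]
E Final Vowel Lowering: [dadedari] → [dadedare]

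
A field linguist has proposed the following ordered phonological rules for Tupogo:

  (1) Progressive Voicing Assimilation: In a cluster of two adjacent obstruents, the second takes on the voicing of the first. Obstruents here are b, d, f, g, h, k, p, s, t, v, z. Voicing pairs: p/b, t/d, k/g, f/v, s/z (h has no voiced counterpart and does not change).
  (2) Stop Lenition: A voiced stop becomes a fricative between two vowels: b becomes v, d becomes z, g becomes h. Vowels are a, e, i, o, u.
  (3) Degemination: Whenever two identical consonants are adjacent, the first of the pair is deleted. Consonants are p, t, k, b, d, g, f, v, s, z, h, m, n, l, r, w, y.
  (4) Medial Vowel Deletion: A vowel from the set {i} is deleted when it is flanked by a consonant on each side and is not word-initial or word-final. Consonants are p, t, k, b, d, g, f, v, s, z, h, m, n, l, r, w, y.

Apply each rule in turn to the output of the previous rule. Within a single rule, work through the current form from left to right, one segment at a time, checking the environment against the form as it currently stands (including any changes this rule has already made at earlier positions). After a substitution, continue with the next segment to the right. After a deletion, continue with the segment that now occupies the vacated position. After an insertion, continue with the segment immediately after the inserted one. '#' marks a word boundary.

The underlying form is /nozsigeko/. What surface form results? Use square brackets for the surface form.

[nozheko]

(1) Progressive Voicing Assimilation: [nozsigeko] → [nozzigeko]
(2) Stop Lenition: [nozzigeko] → [nozziheko]
(3) Degemination: [nozziheko] → [noziheko]
(4) Medial Vowel Deletion: [noziheko] → [nozheko]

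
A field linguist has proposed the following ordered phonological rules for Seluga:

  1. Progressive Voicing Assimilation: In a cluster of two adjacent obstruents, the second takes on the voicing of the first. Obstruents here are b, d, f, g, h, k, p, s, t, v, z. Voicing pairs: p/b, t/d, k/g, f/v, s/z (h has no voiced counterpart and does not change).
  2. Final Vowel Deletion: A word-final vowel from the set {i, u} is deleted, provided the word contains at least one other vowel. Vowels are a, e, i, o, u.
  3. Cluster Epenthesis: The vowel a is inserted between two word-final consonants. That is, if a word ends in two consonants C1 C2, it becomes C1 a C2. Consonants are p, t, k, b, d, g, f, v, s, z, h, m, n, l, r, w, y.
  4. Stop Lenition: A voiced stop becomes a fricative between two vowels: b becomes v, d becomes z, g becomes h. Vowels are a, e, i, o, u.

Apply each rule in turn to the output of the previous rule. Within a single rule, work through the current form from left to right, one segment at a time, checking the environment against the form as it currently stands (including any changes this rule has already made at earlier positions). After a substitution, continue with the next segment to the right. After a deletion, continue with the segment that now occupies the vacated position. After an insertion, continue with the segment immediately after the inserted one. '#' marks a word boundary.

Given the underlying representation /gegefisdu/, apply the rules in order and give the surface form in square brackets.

[gehefisat]

1 Progressive Voicing Assimilation: [gegefisdu] → [gegefistu]
2 Final Vowel Deletion: [gegefistu] → [gegefist]
3 Cluster Epenthesis: [gegefist] → [gegefisat]
4 Stop Lenition: [gegefisat] → [gehefisat]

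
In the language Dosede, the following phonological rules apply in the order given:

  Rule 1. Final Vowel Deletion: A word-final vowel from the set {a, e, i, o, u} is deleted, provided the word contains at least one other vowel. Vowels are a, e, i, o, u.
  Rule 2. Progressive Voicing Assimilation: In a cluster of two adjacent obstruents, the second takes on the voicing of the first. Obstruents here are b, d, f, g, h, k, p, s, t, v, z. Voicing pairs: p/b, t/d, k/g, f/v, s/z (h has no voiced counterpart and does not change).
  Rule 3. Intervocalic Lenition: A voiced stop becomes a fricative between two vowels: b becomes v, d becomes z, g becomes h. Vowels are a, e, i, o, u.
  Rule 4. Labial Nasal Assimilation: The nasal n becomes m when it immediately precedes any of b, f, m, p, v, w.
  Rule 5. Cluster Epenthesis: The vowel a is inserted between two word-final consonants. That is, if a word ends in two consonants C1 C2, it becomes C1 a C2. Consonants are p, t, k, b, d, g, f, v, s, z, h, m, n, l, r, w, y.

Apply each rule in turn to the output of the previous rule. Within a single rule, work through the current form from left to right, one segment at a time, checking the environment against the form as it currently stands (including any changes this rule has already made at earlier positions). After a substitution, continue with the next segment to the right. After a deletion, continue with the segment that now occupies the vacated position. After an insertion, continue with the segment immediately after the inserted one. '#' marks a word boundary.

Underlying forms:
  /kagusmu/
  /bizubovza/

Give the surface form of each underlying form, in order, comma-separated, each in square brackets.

/kagusmu/:
  Rule 1 Final Vowel Deletion: [kagusmu] → [kagusm]
  Rule 2 Progressive Voicing Assimilation: no change — [kagusm]
  Rule 3 Intervocalic Lenition: [kagusm] → [kahusm]
  Rule 4 Labial Nasal Assimilation: no change — [kahusm]
  Rule 5 Cluster Epenthesis: [kahusm] → [kahusam]
/bizubovza/:
  Rule 1 Final Vowel Deletion: [bizubovza] → [bizubovz]
  Rule 2 Progressive Voicing Assimilation: no change — [bizubovz]
  Rule 3 Intervocalic Lenition: [bizubovz] → [bizuvovz]
  Rule 4 Labial Nasal Assimilation: no change — [bizuvovz]
  Rule 5 Cluster Epenthesis: [bizuvovz] → [bizuvovaz]

[kahusam], [bizuvovaz]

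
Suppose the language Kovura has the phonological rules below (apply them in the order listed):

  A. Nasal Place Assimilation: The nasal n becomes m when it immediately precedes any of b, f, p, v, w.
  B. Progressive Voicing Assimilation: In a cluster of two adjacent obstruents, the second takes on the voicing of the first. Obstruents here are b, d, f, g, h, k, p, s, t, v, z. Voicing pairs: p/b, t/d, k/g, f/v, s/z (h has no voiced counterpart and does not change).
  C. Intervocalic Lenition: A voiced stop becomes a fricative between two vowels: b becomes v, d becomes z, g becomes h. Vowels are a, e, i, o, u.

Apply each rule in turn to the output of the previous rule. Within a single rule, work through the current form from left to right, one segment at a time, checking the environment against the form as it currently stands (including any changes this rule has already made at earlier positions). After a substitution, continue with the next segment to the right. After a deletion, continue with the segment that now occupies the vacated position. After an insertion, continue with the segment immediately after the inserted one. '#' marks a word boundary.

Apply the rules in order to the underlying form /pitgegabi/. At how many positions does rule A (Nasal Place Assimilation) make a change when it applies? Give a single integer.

0

A Nasal Place Assimilation: no change — [pitgegabi]
B Progressive Voicing Assimilation: [pitgegabi] → [pitkegabi]
C Intervocalic Lenition: [pitkegabi] → [pitkehavi]
Rule A changed 0 position(s).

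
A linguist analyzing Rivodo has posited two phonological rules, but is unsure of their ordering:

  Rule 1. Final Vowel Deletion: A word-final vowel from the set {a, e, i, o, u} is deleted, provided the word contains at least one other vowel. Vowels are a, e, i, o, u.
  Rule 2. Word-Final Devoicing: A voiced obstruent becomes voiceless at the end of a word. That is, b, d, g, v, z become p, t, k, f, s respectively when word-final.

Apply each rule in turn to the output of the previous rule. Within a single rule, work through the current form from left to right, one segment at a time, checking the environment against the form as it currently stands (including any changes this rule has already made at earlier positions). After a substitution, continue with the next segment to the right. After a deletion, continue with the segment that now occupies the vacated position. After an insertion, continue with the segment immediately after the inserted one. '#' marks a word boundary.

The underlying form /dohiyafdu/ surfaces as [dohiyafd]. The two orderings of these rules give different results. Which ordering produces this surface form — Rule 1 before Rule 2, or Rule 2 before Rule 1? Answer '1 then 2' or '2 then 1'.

Order 1 then 2:
  1 Final Vowel Deletion: [dohiyafdu] → [dohiyafd]
  2 Word-Final Devoicing: [dohiyafd] → [dohiyaft]
  result: [dohiyaft]
Order 2 then 1:
  2 Word-Final Devoicing: no change — [dohiyafdu]
  1 Final Vowel Deletion: [dohiyafdu] → [dohiyafd]
  result: [dohiyafd]

2 then 1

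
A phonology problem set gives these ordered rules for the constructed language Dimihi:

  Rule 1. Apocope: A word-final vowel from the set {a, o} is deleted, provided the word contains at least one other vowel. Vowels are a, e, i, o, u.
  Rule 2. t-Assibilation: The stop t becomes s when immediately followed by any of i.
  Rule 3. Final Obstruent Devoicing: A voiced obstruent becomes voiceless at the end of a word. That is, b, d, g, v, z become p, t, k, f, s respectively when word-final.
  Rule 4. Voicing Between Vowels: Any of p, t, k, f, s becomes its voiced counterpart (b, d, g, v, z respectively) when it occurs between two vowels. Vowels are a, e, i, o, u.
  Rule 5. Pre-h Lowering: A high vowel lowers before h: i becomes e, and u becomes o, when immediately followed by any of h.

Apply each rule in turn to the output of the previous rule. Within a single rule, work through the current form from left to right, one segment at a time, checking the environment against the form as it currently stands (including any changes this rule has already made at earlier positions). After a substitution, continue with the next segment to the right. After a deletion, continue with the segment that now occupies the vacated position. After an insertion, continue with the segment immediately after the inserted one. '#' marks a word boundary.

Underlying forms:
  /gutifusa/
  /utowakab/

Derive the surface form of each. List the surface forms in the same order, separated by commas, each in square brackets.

/gutifusa/:
  Rule 1 Apocope: [gutifusa] → [gutifus]
  Rule 2 t-Assibilation: [gutifus] → [gusifus]
  Rule 3 Final Obstruent Devoicing: no change — [gusifus]
  Rule 4 Voicing Between Vowels: [gusifus] → [guzivus]
  Rule 5 Pre-h Lowering: no change — [guzivus]
/utowakab/:
  Rule 1 Apocope: no change — [utowakab]
  Rule 2 t-Assibilation: no change — [utowakab]
  Rule 3 Final Obstruent Devoicing: [utowakab] → [utowakap]
  Rule 4 Voicing Between Vowels: [utowakap] → [udowagap]
  Rule 5 Pre-h Lowering: no change — [udowagap]

[guzivus], [udowagap]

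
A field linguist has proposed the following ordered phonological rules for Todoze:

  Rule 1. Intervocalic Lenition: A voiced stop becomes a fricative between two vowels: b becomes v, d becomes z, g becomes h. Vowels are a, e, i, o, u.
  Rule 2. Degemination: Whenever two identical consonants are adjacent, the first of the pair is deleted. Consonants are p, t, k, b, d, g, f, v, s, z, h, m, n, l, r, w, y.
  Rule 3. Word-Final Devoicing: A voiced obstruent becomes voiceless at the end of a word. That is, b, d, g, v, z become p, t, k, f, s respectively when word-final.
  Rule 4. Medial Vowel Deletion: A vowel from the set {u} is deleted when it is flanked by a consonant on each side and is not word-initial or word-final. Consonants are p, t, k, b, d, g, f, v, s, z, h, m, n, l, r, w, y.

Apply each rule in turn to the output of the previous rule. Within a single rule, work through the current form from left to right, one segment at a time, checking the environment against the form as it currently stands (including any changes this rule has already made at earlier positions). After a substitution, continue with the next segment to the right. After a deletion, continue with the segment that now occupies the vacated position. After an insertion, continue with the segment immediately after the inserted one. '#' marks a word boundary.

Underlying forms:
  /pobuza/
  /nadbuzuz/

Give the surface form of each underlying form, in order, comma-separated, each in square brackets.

[povza], [nadbzs]

/pobuza/:
  Rule 1 Intervocalic Lenition: [pobuza] → [povuza]
  Rule 2 Degemination: no change — [povuza]
  Rule 3 Word-Final Devoicing: no change — [povuza]
  Rule 4 Medial Vowel Deletion: [povuza] → [povza]
/nadbuzuz/:
  Rule 1 Intervocalic Lenition: no change — [nadbuzuz]
  Rule 2 Degemination: no change — [nadbuzuz]
  Rule 3 Word-Final Devoicing: [nadbuzuz] → [nadbuzus]
  Rule 4 Medial Vowel Deletion: [nadbuzus] → [nadbzs]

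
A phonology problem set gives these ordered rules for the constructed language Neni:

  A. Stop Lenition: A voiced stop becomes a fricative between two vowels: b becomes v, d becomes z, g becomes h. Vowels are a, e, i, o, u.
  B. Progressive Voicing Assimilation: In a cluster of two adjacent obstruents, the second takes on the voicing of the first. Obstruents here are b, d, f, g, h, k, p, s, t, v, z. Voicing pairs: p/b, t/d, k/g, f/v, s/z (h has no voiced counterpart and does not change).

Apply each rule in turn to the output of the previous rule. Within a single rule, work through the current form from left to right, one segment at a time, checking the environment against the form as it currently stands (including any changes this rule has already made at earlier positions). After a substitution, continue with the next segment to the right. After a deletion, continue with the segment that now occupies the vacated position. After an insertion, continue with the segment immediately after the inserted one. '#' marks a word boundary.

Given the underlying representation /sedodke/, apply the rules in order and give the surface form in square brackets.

[sezodge]

A Stop Lenition: [sedodke] → [sezodke]
B Progressive Voicing Assimilation: [sezodke] → [sezodge]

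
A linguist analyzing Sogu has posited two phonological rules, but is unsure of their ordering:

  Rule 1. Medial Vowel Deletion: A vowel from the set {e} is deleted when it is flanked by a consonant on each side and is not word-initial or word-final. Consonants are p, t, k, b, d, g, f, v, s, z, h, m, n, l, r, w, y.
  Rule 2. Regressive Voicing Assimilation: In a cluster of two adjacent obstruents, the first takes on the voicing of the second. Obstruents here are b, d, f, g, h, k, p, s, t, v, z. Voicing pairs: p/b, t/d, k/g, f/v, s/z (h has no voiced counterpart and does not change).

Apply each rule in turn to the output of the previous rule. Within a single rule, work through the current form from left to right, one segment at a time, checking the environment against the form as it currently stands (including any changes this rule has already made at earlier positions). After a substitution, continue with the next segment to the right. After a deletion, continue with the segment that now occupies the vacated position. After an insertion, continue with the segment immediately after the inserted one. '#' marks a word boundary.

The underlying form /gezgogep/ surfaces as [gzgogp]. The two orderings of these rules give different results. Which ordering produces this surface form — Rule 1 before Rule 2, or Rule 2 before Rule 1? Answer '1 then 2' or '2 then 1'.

2 then 1

Order 1 then 2:
  1 Medial Vowel Deletion: [gezgogep] → [gzgogp]
  2 Regressive Voicing Assimilation: [gzgogp] → [gzgokp]
  result: [gzgokp]
Order 2 then 1:
  2 Regressive Voicing Assimilation: no change — [gezgogep]
  1 Medial Vowel Deletion: [gezgogep] → [gzgogp]
  result: [gzgogp]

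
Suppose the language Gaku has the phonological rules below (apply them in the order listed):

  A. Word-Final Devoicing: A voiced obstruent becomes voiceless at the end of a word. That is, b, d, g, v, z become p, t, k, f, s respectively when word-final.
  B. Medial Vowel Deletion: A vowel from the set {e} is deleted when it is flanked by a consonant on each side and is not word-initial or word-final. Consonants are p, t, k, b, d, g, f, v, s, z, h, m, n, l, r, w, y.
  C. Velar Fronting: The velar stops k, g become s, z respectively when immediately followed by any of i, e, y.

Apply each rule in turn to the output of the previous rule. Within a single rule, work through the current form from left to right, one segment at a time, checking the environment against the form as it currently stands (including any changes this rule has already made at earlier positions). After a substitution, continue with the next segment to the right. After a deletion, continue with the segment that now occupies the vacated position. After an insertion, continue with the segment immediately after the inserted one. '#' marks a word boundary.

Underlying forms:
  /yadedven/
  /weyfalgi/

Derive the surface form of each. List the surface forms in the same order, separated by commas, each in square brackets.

/yadedven/:
  A Word-Final Devoicing: no change — [yadedven]
  B Medial Vowel Deletion: [yadedven] → [yaddvn]
  C Velar Fronting: no change — [yaddvn]
/weyfalgi/:
  A Word-Final Devoicing: no change — [weyfalgi]
  B Medial Vowel Deletion: [weyfalgi] → [wyfalgi]
  C Velar Fronting: [wyfalgi] → [wyfalzi]

[yaddvn], [wyfalzi]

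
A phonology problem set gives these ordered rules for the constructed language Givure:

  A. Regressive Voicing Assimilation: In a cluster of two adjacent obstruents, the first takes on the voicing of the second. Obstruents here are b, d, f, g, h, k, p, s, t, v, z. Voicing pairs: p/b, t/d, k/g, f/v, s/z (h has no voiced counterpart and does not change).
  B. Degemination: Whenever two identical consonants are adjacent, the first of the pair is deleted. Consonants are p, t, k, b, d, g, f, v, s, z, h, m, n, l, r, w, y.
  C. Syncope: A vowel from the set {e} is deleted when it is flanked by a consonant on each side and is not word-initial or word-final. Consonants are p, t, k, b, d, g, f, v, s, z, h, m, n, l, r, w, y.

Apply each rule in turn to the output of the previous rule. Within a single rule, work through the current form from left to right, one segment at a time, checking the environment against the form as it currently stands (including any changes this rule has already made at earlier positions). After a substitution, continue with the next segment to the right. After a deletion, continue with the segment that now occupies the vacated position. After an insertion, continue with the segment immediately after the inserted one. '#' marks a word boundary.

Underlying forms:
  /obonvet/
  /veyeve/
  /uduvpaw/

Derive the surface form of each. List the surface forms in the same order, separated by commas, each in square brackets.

/obonvet/:
  A Regressive Voicing Assimilation: no change — [obonvet]
  B Degemination: no change — [obonvet]
  C Syncope: [obonvet] → [obonvt]
/veyeve/:
  A Regressive Voicing Assimilation: no change — [veyeve]
  B Degemination: no change — [veyeve]
  C Syncope: [veyeve] → [vyve]
/uduvpaw/:
  A Regressive Voicing Assimilation: [uduvpaw] → [udufpaw]
  B Degemination: no change — [udufpaw]
  C Syncope: no change — [udufpaw]

[obonvt], [vyve], [udufpaw]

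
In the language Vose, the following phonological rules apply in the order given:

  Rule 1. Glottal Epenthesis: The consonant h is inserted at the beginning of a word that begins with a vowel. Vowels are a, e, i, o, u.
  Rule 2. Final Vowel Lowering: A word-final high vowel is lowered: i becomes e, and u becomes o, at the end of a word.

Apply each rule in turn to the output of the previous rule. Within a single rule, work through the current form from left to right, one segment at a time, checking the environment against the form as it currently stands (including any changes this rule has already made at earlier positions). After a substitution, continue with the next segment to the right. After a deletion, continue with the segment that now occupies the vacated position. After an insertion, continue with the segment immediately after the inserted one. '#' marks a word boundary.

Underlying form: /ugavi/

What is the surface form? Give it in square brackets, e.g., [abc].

Rule 1 Glottal Epenthesis: [ugavi] → [hugavi]
Rule 2 Final Vowel Lowering: [hugavi] → [hugave]

[hugave]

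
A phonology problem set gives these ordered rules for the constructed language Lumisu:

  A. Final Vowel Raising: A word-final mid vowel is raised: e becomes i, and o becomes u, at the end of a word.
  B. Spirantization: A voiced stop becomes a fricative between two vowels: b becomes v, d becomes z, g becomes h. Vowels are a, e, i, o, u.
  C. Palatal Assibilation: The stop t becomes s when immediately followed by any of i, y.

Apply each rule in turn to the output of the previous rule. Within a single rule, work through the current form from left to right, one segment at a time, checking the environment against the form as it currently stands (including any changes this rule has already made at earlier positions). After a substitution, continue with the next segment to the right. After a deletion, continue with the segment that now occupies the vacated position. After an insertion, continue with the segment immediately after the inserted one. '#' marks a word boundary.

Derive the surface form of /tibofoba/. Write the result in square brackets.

A Final Vowel Raising: no change — [tibofoba]
B Spirantization: [tibofoba] → [tivofova]
C Palatal Assibilation: [tivofova] → [sivofova]

[sivofova]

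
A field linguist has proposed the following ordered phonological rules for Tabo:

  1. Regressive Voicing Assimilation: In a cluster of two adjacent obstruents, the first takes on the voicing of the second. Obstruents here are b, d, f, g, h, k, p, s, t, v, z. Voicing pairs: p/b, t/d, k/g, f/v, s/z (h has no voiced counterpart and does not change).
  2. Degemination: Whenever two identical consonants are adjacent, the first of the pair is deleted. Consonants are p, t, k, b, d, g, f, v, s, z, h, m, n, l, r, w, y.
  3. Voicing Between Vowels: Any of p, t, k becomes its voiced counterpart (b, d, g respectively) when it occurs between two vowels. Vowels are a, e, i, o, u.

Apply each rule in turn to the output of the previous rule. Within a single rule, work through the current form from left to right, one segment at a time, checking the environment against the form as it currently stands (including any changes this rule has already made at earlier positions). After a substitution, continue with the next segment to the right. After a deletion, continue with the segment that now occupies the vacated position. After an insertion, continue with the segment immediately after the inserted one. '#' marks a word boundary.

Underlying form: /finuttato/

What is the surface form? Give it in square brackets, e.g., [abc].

1 Regressive Voicing Assimilation: no change — [finuttato]
2 Degemination: [finuttato] → [finutato]
3 Voicing Between Vowels: [finutato] → [finudado]

[finudado]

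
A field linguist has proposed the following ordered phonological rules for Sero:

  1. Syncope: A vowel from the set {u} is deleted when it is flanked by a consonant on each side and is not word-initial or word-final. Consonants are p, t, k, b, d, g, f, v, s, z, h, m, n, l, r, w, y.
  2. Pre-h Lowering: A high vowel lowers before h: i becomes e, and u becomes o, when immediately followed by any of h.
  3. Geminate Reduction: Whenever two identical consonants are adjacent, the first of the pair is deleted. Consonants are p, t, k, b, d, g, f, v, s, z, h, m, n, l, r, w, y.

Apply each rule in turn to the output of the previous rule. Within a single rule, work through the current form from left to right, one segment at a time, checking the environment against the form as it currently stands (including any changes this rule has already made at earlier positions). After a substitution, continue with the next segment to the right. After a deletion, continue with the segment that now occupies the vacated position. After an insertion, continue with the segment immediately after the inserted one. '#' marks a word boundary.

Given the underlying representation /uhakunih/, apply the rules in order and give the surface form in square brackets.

[ohakneh]

1 Syncope: [uhakunih] → [uhaknih]
2 Pre-h Lowering: [uhaknih] → [ohakneh]
3 Geminate Reduction: no change — [ohakneh]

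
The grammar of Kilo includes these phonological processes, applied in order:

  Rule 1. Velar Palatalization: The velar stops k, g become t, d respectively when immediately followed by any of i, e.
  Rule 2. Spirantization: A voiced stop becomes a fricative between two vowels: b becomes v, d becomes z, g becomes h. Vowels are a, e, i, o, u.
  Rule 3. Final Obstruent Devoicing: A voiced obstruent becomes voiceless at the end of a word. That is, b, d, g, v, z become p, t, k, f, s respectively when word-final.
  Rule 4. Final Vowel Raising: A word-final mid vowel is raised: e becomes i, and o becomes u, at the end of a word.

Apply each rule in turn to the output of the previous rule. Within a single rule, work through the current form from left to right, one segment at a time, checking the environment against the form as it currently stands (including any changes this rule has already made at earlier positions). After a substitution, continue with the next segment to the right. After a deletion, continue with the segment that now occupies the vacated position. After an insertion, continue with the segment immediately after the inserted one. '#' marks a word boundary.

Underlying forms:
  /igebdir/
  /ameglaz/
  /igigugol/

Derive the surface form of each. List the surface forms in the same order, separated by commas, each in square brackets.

/igebdir/:
  Rule 1 Velar Palatalization: [igebdir] → [idebdir]
  Rule 2 Spirantization: [idebdir] → [izebdir]
  Rule 3 Final Obstruent Devoicing: no change — [izebdir]
  Rule 4 Final Vowel Raising: no change — [izebdir]
/ameglaz/:
  Rule 1 Velar Palatalization: no change — [ameglaz]
  Rule 2 Spirantization: no change — [ameglaz]
  Rule 3 Final Obstruent Devoicing: [ameglaz] → [ameglas]
  Rule 4 Final Vowel Raising: no change — [ameglas]
/igigugol/:
  Rule 1 Velar Palatalization: [igigugol] → [idigugol]
  Rule 2 Spirantization: [idigugol] → [izihuhol]
  Rule 3 Final Obstruent Devoicing: no change — [izihuhol]
  Rule 4 Final Vowel Raising: no change — [izihuhol]

[izebdir], [ameglas], [izihuhol]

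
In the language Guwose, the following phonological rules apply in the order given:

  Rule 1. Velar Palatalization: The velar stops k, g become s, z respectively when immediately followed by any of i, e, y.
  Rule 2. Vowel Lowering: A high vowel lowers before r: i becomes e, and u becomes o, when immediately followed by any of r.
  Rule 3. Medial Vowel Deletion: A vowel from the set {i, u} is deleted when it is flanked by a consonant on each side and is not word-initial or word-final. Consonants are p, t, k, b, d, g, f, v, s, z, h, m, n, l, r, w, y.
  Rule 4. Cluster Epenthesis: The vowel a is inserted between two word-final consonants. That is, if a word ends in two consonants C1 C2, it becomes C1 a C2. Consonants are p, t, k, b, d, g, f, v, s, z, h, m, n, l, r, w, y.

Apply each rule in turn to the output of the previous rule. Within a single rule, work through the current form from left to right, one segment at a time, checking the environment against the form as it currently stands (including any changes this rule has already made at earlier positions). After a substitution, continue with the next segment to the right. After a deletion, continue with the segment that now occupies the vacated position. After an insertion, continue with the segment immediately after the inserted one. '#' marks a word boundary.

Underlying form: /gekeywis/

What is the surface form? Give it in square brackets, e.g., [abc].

[zeseywas]

Rule 1 Velar Palatalization: [gekeywis] → [zeseywis]
Rule 2 Vowel Lowering: no change — [zeseywis]
Rule 3 Medial Vowel Deletion: [zeseywis] → [zeseyws]
Rule 4 Cluster Epenthesis: [zeseyws] → [zeseywas]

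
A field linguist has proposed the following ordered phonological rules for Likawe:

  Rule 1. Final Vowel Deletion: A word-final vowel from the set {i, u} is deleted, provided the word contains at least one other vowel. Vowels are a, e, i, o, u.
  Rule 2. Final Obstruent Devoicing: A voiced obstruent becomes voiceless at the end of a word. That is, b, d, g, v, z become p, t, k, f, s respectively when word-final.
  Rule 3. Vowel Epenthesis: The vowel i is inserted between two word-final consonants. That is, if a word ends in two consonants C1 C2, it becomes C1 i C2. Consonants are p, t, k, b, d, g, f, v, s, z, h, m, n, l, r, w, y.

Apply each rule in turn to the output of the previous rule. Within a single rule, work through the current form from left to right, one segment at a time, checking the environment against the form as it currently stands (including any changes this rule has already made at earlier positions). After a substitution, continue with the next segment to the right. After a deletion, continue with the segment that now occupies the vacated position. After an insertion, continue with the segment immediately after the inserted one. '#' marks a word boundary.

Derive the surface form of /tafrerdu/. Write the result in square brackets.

[tafrerit]

Rule 1 Final Vowel Deletion: [tafrerdu] → [tafrerd]
Rule 2 Final Obstruent Devoicing: [tafrerd] → [tafrert]
Rule 3 Vowel Epenthesis: [tafrert] → [tafrerit]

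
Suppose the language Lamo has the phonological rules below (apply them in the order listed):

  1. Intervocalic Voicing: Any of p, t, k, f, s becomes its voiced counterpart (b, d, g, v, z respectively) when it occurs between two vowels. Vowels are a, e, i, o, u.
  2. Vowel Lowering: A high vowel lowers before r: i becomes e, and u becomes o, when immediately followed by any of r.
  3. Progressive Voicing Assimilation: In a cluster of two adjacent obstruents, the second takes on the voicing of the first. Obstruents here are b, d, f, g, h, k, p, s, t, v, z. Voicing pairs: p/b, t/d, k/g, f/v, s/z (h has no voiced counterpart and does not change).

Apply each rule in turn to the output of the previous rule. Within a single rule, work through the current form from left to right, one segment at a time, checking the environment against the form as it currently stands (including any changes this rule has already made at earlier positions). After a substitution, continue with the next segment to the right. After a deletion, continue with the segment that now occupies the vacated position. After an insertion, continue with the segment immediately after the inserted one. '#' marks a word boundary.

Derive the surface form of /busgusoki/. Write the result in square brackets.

1 Intervocalic Voicing: [busgusoki] → [busguzogi]
2 Vowel Lowering: no change — [busguzogi]
3 Progressive Voicing Assimilation: [busguzogi] → [buskuzogi]

[buskuzogi]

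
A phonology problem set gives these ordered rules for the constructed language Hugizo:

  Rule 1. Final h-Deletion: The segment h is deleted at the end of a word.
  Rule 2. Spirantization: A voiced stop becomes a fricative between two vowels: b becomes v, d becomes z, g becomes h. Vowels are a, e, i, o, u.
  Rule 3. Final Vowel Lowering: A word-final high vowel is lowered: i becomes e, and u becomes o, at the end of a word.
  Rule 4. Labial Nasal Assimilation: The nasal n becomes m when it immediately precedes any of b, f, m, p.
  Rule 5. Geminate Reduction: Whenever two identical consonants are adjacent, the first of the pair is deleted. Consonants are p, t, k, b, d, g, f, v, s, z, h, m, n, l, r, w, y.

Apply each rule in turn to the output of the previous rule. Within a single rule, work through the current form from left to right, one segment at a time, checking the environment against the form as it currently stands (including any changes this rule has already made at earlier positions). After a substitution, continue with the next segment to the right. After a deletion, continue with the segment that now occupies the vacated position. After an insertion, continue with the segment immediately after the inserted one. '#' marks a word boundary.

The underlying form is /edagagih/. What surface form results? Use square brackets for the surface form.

[ezahahe]

Rule 1 Final h-Deletion: [edagagih] → [edagagi]
Rule 2 Spirantization: [edagagi] → [ezahahi]
Rule 3 Final Vowel Lowering: [ezahahi] → [ezahahe]
Rule 4 Labial Nasal Assimilation: no change — [ezahahe]
Rule 5 Geminate Reduction: no change — [ezahahe]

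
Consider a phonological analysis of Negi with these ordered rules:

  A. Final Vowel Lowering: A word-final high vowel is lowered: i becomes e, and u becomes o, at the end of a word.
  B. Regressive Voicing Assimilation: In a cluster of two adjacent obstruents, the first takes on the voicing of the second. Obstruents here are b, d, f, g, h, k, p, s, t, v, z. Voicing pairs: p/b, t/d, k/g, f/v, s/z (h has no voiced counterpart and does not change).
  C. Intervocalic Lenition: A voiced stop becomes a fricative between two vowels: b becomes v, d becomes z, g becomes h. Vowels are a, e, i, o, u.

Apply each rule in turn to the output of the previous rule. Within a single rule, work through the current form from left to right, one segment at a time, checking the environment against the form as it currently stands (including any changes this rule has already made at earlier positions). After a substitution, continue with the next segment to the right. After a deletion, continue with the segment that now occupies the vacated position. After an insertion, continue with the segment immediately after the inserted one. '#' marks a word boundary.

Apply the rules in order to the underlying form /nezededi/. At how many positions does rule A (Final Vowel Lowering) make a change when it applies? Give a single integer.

A Final Vowel Lowering: [nezededi] → [nezedede]
B Regressive Voicing Assimilation: no change — [nezedede]
C Intervocalic Lenition: [nezedede] → [nezezeze]
Rule A changed 1 position(s).

1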